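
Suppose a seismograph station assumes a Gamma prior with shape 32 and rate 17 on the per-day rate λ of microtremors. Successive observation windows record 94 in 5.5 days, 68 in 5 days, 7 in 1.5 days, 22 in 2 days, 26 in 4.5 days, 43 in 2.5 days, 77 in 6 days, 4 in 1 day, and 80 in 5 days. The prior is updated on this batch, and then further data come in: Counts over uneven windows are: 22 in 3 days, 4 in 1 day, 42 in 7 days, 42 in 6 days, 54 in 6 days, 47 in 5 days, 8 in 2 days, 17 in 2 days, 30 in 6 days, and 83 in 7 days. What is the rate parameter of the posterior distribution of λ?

95

Total count: 94 + 68 + 7 + 22 + 26 + 43 + 77 + 4 + 80 = 421.
Total exposure: 5.5 + 5 + 1.5 + 2 + 4.5 + 2.5 + 6 + 1 + 5 = 33 days.
After the first batch: Gamma(32 + 421, 17 + 33) = Gamma(453, 50).
Total count: 22 + 4 + 42 + 42 + 54 + 47 + 8 + 17 + 30 + 83 = 349.
Total exposure: 3 + 1 + 7 + 6 + 6 + 5 + 2 + 2 + 6 + 7 = 45 days.
After the second batch: Gamma(453 + 349, 50 + 45) = Gamma(802, 95).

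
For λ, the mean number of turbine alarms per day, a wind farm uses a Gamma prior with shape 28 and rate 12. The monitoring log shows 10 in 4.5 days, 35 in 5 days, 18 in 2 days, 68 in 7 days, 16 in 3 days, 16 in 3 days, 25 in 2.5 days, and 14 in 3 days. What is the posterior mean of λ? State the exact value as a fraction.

115/21

Total count: 10 + 35 + 18 + 68 + 16 + 16 + 25 + 14 = 202.
Total exposure: 4.5 + 5 + 2 + 7 + 3 + 3 + 2.5 + 3 = 30 days.
Posterior: α' = 28 + 202 = 230, β' = 12 + 30 = 42.
Posterior mean = α'/β' = 230/42 = 115/21.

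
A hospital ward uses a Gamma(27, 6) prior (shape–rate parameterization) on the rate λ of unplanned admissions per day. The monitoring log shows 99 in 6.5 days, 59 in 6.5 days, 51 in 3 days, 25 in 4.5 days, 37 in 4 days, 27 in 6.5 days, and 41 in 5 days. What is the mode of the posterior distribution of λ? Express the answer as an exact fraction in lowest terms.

365/42

Total count: 99 + 59 + 51 + 25 + 37 + 27 + 41 = 339.
Total exposure: 6.5 + 6.5 + 3 + 4.5 + 4 + 6.5 + 5 = 36 days.
By Gamma–Poisson conjugacy, the posterior is Gamma(α + Σx, β + Σt) = Gamma(27 + 339, 6 + 36) = Gamma(366, 42).
Posterior mode = (α'−1)/β' = 365/42.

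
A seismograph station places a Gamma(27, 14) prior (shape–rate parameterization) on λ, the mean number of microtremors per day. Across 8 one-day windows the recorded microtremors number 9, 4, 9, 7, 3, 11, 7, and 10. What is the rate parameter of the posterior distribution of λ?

Total count: 9 + 4 + 9 + 7 + 3 + 11 + 7 + 10 = 60.
Total exposure: 8 days.
Conjugate update: add total count to the shape and total exposure to the rate, giving Gamma(87, 22).

22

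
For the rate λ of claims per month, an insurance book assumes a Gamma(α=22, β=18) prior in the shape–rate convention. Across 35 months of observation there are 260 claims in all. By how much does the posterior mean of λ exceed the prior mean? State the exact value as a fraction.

1955/477

Total count 260 over total exposure 35 months.
Conjugate update: add total count to the shape and total exposure to the rate, giving Gamma(282, 53).
Posterior mean = 282/53 = 282/53; prior mean = 22/18 = 11/9. Difference = 282/53 − 11/9 = 1955/477.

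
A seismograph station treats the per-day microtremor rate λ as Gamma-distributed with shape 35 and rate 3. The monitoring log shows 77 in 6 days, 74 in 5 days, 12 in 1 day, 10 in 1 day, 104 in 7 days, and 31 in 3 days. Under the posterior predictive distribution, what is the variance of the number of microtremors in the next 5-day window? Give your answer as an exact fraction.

53165/676

Total count: 77 + 74 + 12 + 10 + 104 + 31 = 308.
Total exposure: 6 + 5 + 1 + 1 + 7 + 3 = 23 days.
Conjugate update: add total count to the shape and total exposure to the rate, giving Gamma(343, 26).
The posterior predictive for a window of length T is Negative Binomial with variance T·α'·(β'+T)/β'² = 5·343·31/676 = 53165/676.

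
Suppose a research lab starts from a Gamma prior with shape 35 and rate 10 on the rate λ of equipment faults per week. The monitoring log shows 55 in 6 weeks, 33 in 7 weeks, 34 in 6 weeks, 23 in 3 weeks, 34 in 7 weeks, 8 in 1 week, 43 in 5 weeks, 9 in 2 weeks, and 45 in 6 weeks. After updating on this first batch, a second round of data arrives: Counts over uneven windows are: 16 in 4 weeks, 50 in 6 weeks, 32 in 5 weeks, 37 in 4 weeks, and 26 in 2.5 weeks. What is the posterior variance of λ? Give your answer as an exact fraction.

Total count: 55 + 33 + 34 + 23 + 34 + 8 + 43 + 9 + 45 = 284.
Total exposure: 6 + 7 + 6 + 3 + 7 + 1 + 5 + 2 + 6 = 43 weeks.
After the first batch: Gamma(35 + 284, 10 + 43) = Gamma(319, 53).
Total count: 16 + 50 + 32 + 37 + 26 = 161.
Total exposure: 4 + 6 + 5 + 4 + 2.5 = 21.5 weeks.
After the second batch: Gamma(319 + 161, 53 + 21.5) = Gamma(480, 149/2).
Posterior variance = α'/β'² = 480/(22201/4) = 1920/22201.

1920/22201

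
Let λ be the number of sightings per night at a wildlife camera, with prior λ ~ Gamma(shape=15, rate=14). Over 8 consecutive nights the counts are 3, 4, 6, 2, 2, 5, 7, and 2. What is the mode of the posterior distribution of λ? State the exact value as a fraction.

Total count: 3 + 4 + 6 + 2 + 2 + 5 + 7 + 2 = 31.
Total exposure: 8 nights.
Gamma(α, β) with Poisson data over total exposure Σt gives posterior Gamma(α+Σx, β+Σt) = Gamma(46, 22).
Posterior mode = (α'−1)/β' = 45/22.

45/22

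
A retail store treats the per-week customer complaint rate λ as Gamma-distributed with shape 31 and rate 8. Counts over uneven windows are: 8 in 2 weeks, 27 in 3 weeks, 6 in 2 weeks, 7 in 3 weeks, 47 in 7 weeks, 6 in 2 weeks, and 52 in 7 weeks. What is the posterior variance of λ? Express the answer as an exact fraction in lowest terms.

46/289

Total count: 8 + 27 + 6 + 7 + 47 + 6 + 52 = 153.
Total exposure: 2 + 3 + 2 + 3 + 7 + 2 + 7 = 26 weeks.
The Gamma prior is conjugate for the Poisson rate, so λ | data ~ Gamma(31+153, 8+26) = Gamma(184, 34).
Posterior variance = α'/β'² = 184/1156 = 46/289.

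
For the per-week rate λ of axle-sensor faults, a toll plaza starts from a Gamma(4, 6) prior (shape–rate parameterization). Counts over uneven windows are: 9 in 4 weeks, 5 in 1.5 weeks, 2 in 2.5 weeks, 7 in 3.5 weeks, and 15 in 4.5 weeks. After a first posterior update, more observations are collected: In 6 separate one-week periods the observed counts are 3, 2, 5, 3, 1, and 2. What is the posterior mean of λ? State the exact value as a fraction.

Total count: 9 + 5 + 2 + 7 + 15 = 38.
Total exposure: 4 + 1.5 + 2.5 + 3.5 + 4.5 = 16 weeks.
After the first batch: Gamma(4 + 38, 6 + 16) = Gamma(42, 22).
Total count: 3 + 2 + 5 + 3 + 1 + 2 = 16.
Total exposure: 6 weeks.
After the second batch: Gamma(42 + 16, 22 + 6) = Gamma(58, 28).
Posterior mean = α'/β' = 58/28 = 29/14.

29/14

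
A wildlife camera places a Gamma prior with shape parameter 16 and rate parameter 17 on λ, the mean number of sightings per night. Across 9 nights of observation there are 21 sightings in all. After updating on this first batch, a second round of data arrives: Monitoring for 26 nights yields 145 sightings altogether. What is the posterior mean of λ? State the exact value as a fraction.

Total count 21 over total exposure 9 nights.
After the first batch: Gamma(16 + 21, 17 + 9) = Gamma(37, 26).
Total count 145 over total exposure 26 nights.
After the second batch: Gamma(37 + 145, 26 + 26) = Gamma(182, 52).
Posterior mean = α'/β' = 182/52 = 7/2.

7/2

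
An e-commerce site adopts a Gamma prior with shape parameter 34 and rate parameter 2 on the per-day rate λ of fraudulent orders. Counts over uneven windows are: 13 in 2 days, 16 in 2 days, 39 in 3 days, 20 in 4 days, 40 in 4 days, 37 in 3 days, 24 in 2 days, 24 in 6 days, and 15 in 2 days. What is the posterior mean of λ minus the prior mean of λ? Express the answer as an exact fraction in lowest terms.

Total count: 13 + 16 + 39 + 20 + 40 + 37 + 24 + 24 + 15 = 228.
Total exposure: 2 + 2 + 3 + 4 + 4 + 3 + 2 + 6 + 2 = 28 days.
By Gamma–Poisson conjugacy, the posterior is Gamma(α + Σx, β + Σt) = Gamma(34 + 228, 2 + 28) = Gamma(262, 30).
Posterior mean = 262/30 = 131/15; prior mean = 34/2 = 17. Difference = 131/15 − 17 = -124/15.

-124/15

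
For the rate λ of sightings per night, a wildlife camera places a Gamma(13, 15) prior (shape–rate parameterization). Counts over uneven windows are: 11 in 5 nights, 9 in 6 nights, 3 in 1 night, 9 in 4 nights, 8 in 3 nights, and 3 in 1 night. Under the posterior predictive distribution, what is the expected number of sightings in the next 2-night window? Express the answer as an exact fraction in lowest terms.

Total count: 11 + 9 + 3 + 9 + 8 + 3 = 43.
Total exposure: 5 + 6 + 1 + 4 + 3 + 1 = 20 nights.
By Gamma–Poisson conjugacy, the posterior is Gamma(α + Σx, β + Σt) = Gamma(13 + 43, 15 + 20) = Gamma(56, 35).
Predictive mean over a 2-night window = T·E[λ|data] = 2·56/35 = 16/5.

16/5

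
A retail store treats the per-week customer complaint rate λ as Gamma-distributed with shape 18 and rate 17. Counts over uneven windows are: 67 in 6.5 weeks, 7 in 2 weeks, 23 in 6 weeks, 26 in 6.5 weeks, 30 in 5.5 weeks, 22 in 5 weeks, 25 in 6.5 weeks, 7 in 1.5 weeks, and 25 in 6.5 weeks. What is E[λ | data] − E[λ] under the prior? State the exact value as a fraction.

3116/1071

Total count: 67 + 7 + 23 + 26 + 30 + 22 + 25 + 7 + 25 = 232.
Total exposure: 6.5 + 2 + 6 + 6.5 + 5.5 + 5 + 6.5 + 1.5 + 6.5 = 46 weeks.
Conjugate update: add total count to the shape and total exposure to the rate, giving Gamma(250, 63).
Posterior mean = 250/63 = 250/63; prior mean = 18/17 = 18/17. Difference = 250/63 − 18/17 = 3116/1071.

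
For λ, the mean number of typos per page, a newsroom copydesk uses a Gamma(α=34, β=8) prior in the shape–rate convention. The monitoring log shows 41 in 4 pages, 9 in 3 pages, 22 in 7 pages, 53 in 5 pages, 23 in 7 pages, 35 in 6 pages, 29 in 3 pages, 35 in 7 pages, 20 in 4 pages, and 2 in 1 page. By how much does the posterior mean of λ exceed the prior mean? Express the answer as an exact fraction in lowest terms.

277/220

Total count: 41 + 9 + 22 + 53 + 23 + 35 + 29 + 35 + 20 + 2 = 269.
Total exposure: 4 + 3 + 7 + 5 + 7 + 6 + 3 + 7 + 4 + 1 = 47 pages.
Conjugate update: add total count to the shape and total exposure to the rate, giving Gamma(303, 55).
Posterior mean = 303/55 = 303/55; prior mean = 34/8 = 17/4. Difference = 303/55 − 17/4 = 277/220.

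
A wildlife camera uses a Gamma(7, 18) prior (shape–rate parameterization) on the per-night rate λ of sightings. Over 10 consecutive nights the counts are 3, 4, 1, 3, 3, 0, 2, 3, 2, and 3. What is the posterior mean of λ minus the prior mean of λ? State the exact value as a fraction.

Total count: 3 + 4 + 1 + 3 + 3 + 0 + 2 + 3 + 2 + 3 = 24.
Total exposure: 10 nights.
Conjugate update: add total count to the shape and total exposure to the rate, giving Gamma(31, 28).
Posterior mean = 31/28 = 31/28; prior mean = 7/18 = 7/18. Difference = 31/28 − 7/18 = 181/252.

181/252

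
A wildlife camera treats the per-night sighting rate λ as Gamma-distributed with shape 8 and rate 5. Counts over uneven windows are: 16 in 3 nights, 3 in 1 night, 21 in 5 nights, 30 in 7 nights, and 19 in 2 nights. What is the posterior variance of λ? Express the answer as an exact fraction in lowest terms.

97/529

Total count: 16 + 3 + 21 + 30 + 19 = 89.
Total exposure: 3 + 1 + 5 + 7 + 2 = 18 nights.
Posterior: α' = 8 + 89 = 97, β' = 5 + 18 = 23.
Posterior variance = α'/β'² = 97/529.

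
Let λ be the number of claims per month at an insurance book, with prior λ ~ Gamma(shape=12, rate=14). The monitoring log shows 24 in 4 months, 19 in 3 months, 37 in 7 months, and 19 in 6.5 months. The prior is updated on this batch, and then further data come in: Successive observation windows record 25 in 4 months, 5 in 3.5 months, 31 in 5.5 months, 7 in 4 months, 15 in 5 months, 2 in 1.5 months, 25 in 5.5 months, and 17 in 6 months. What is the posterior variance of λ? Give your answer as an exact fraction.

952/19321

Total count: 24 + 19 + 37 + 19 = 99.
Total exposure: 4 + 3 + 7 + 6.5 = 20.5 months.
After the first batch: Gamma(12 + 99, 14 + 20.5) = Gamma(111, 69/2).
Total count: 25 + 5 + 31 + 7 + 15 + 2 + 25 + 17 = 127.
Total exposure: 4 + 3.5 + 5.5 + 4 + 5 + 1.5 + 5.5 + 6 = 35 months.
After the second batch: Gamma(111 + 127, 69/2 + 35) = Gamma(238, 139/2).
Posterior variance = α'/β'² = 238/(19321/4) = 952/19321.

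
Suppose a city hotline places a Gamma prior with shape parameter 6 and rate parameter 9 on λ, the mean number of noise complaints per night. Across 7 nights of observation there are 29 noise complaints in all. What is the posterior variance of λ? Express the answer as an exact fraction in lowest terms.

Total count 29 over total exposure 7 nights.
Gamma(α, β) with Poisson data over total exposure Σt gives posterior Gamma(α+Σx, β+Σt) = Gamma(35, 16).
Posterior variance = α'/β'² = 35/256.

35/256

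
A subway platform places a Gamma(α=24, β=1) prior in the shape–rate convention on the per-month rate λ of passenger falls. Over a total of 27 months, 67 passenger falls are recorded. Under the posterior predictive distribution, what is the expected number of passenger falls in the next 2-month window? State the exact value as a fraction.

13/2

Total count 67 over total exposure 27 months.
Gamma(α, β) with Poisson data over total exposure Σt gives posterior Gamma(α+Σx, β+Σt) = Gamma(91, 28).
Predictive mean over a 2-month window = T·E[λ|data] = 2·91/28 = 13/2.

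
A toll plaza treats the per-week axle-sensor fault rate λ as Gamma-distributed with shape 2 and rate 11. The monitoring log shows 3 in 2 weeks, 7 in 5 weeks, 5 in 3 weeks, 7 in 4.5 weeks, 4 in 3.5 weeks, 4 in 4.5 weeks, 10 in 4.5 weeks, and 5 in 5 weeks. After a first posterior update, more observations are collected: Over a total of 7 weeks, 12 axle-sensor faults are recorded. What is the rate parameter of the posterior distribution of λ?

Total count: 3 + 7 + 5 + 7 + 4 + 4 + 10 + 5 = 45.
Total exposure: 2 + 5 + 3 + 4.5 + 3.5 + 4.5 + 4.5 + 5 = 32 weeks.
After the first batch: Gamma(2 + 45, 11 + 32) = Gamma(47, 43).
Total count 12 over total exposure 7 weeks.
After the second batch: Gamma(47 + 12, 43 + 7) = Gamma(59, 50).

50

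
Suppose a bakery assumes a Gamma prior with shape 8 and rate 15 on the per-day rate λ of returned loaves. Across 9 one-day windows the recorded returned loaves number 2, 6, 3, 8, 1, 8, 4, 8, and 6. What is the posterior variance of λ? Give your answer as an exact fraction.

3/32

Total count: 2 + 6 + 3 + 8 + 1 + 8 + 4 + 8 + 6 = 46.
Total exposure: 9 days.
Conjugate update: add total count to the shape and total exposure to the rate, giving Gamma(54, 24).
Posterior variance = α'/β'² = 54/576 = 3/32.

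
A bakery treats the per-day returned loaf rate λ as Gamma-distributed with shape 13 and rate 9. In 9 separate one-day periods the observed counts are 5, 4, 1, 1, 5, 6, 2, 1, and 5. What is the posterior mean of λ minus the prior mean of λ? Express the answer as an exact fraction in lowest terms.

Total count: 5 + 4 + 1 + 1 + 5 + 6 + 2 + 1 + 5 = 30.
Total exposure: 9 days.
By Gamma–Poisson conjugacy, the posterior is Gamma(α + Σx, β + Σt) = Gamma(13 + 30, 9 + 9) = Gamma(43, 18).
Posterior mean = 43/18 = 43/18; prior mean = 13/9 = 13/9. Difference = 43/18 − 13/9 = 17/18.

17/18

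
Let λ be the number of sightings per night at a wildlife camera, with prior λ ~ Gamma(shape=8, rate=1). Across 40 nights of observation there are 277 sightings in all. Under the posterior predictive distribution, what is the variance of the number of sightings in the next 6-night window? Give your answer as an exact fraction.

Total count 277 over total exposure 40 nights.
By Gamma–Poisson conjugacy, the posterior is Gamma(α + Σx, β + Σt) = Gamma(8 + 277, 1 + 40) = Gamma(285, 41).
The posterior predictive for a window of length T is Negative Binomial with variance T·α'·(β'+T)/β'² = 6·285·47/1681 = 80370/1681.

80370/1681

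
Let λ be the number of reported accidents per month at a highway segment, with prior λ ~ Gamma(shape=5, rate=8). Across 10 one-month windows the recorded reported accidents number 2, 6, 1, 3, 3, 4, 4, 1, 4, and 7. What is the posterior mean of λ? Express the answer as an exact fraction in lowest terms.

Total count: 2 + 6 + 1 + 3 + 3 + 4 + 4 + 1 + 4 + 7 = 35.
Total exposure: 10 months.
Conjugate update: add total count to the shape and total exposure to the rate, giving Gamma(40, 18).
Posterior mean = α'/β' = 40/18 = 20/9.

20/9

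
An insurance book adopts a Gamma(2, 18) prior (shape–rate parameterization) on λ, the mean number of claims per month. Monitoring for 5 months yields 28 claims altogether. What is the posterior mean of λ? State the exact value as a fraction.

Total count 28 over total exposure 5 months.
By Gamma–Poisson conjugacy, the posterior is Gamma(α + Σx, β + Σt) = Gamma(2 + 28, 18 + 5) = Gamma(30, 23).
Posterior mean = α'/β' = 30/23.

30/23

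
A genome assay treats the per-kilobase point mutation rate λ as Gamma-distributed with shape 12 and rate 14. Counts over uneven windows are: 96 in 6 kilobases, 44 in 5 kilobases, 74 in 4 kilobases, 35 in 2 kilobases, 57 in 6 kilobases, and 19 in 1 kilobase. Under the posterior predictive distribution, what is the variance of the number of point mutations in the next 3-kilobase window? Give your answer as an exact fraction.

41451/1444

Total count: 96 + 44 + 74 + 35 + 57 + 19 = 325.
Total exposure: 6 + 5 + 4 + 2 + 6 + 1 = 24 kilobases.
By Gamma–Poisson conjugacy, the posterior is Gamma(α + Σx, β + Σt) = Gamma(12 + 325, 14 + 24) = Gamma(337, 38).
The posterior predictive for a window of length T is Negative Binomial with variance T·α'·(β'+T)/β'² = 3·337·41/1444 = 41451/1444.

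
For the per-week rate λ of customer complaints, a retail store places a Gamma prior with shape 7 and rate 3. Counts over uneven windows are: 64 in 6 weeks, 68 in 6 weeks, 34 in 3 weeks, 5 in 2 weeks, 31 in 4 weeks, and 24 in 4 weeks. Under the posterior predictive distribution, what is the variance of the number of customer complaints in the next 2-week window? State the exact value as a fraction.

Total count: 64 + 68 + 34 + 5 + 31 + 24 = 226.
Total exposure: 6 + 6 + 3 + 2 + 4 + 4 = 25 weeks.
Posterior: α' = 7 + 226 = 233, β' = 3 + 25 = 28.
The posterior predictive for a window of length T is Negative Binomial with variance T·α'·(β'+T)/β'² = 2·233·30/784 = 3495/196.

3495/196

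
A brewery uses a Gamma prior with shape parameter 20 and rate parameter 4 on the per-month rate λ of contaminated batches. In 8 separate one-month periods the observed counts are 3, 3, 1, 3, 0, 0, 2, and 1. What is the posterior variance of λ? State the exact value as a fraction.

11/48

Total count: 3 + 3 + 1 + 3 + 0 + 0 + 2 + 1 = 13.
Total exposure: 8 months.
Conjugate update: add total count to the shape and total exposure to the rate, giving Gamma(33, 12).
Posterior variance = α'/β'² = 33/144 = 11/48.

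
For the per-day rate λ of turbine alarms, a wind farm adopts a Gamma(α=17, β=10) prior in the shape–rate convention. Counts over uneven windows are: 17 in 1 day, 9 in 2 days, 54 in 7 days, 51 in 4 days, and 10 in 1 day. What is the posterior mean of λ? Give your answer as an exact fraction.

Total count: 17 + 9 + 54 + 51 + 10 = 141.
Total exposure: 1 + 2 + 7 + 4 + 1 = 15 days.
Gamma(α, β) with Poisson data over total exposure Σt gives posterior Gamma(α+Σx, β+Σt) = Gamma(158, 25).
Posterior mean = α'/β' = 158/25.

158/25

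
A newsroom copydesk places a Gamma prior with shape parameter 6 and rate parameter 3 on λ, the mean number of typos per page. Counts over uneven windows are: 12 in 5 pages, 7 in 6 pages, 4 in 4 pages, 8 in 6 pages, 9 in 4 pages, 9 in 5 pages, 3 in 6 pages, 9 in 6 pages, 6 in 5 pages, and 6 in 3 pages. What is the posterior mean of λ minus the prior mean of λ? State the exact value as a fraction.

Total count: 12 + 7 + 4 + 8 + 9 + 9 + 3 + 9 + 6 + 6 = 73.
Total exposure: 5 + 6 + 4 + 6 + 4 + 5 + 6 + 6 + 5 + 3 = 50 pages.
The Gamma prior is conjugate for the Poisson rate, so λ | data ~ Gamma(6+73, 3+50) = Gamma(79, 53).
Posterior mean = 79/53 = 79/53; prior mean = 6/3 = 2. Difference = 79/53 − 2 = -27/53.

-27/53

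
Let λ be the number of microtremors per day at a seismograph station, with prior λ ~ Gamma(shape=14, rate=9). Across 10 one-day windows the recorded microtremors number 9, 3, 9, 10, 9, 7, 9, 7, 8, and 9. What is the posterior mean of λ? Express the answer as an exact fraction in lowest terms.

94/19

Total count: 9 + 3 + 9 + 10 + 9 + 7 + 9 + 7 + 8 + 9 = 80.
Total exposure: 10 days.
Conjugate update: add total count to the shape and total exposure to the rate, giving Gamma(94, 19).
Posterior mean = α'/β' = 94/19.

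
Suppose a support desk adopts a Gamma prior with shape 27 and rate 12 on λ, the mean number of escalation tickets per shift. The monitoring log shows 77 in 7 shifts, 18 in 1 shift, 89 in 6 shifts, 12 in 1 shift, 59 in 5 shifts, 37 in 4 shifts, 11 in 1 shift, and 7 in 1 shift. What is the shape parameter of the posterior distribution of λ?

Total count: 77 + 18 + 89 + 12 + 59 + 37 + 11 + 7 = 310.
Total exposure: 7 + 1 + 6 + 1 + 5 + 4 + 1 + 1 = 26 shifts.
Gamma(α, β) with Poisson data over total exposure Σt gives posterior Gamma(α+Σx, β+Σt) = Gamma(337, 38).

337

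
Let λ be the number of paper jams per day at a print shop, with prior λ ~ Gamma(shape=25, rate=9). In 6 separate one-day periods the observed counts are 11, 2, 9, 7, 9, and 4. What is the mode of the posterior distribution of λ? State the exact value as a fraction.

Total count: 11 + 2 + 9 + 7 + 9 + 4 = 42.
Total exposure: 6 days.
Conjugate update: add total count to the shape and total exposure to the rate, giving Gamma(67, 15).
Posterior mode = (α'−1)/β' = 66/15 = 22/5.

22/5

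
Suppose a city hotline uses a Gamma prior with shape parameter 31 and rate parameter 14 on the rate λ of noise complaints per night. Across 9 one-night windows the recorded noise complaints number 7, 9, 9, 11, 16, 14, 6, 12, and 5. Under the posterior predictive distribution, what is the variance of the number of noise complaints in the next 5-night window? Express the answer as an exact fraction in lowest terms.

Total count: 7 + 9 + 9 + 11 + 16 + 14 + 6 + 12 + 5 = 89.
Total exposure: 9 nights.
By Gamma–Poisson conjugacy, the posterior is Gamma(α + Σx, β + Σt) = Gamma(31 + 89, 14 + 9) = Gamma(120, 23).
The posterior predictive for a window of length T is Negative Binomial with variance T·α'·(β'+T)/β'² = 5·120·28/529 = 16800/529.

16800/529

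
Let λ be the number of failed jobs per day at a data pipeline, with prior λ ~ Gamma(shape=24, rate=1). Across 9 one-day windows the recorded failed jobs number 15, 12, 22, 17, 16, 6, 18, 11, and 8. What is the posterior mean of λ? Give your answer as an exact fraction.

Total count: 15 + 12 + 22 + 17 + 16 + 6 + 18 + 11 + 8 = 125.
Total exposure: 9 days.
By Gamma–Poisson conjugacy, the posterior is Gamma(α + Σx, β + Σt) = Gamma(24 + 125, 1 + 9) = Gamma(149, 10).
Posterior mean = α'/β' = 149/10.

149/10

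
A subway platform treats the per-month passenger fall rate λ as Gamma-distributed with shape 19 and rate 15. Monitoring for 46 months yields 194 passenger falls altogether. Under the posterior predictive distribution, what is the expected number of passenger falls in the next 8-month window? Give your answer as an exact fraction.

1704/61

Total count 194 over total exposure 46 months.
The Gamma prior is conjugate for the Poisson rate, so λ | data ~ Gamma(19+194, 15+46) = Gamma(213, 61).
Predictive mean over an 8-month window = T·E[λ|data] = 8·213/61 = 1704/61.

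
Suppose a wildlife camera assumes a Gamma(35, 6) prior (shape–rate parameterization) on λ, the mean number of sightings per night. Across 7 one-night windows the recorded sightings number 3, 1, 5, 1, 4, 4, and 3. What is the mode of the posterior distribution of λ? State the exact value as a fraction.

55/13

Total count: 3 + 1 + 5 + 1 + 4 + 4 + 3 = 21.
Total exposure: 7 nights.
By Gamma–Poisson conjugacy, the posterior is Gamma(α + Σx, β + Σt) = Gamma(35 + 21, 6 + 7) = Gamma(56, 13).
Posterior mode = (α'−1)/β' = 55/13.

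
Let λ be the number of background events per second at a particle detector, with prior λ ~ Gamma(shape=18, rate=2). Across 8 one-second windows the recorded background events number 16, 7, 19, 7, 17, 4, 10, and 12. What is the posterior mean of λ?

11

Total count: 16 + 7 + 19 + 7 + 17 + 4 + 10 + 12 = 92.
Total exposure: 8 seconds.
Posterior: α' = 18 + 92 = 110, β' = 2 + 8 = 10.
Posterior mean = α'/β' = 110/10 = 11.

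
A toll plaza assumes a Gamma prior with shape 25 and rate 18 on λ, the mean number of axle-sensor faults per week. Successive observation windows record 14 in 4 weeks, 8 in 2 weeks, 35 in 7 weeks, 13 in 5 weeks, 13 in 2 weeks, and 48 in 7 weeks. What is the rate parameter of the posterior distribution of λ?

45

Total count: 14 + 8 + 35 + 13 + 13 + 48 = 131.
Total exposure: 4 + 2 + 7 + 5 + 2 + 7 = 27 weeks.
Conjugate update: add total count to the shape and total exposure to the rate, giving Gamma(156, 45).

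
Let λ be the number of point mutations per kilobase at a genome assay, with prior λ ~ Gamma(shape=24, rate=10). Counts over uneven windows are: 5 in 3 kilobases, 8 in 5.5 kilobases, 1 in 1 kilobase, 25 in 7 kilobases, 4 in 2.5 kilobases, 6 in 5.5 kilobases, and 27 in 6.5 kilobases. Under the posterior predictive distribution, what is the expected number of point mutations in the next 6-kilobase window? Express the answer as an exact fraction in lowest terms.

Total count: 5 + 8 + 1 + 25 + 4 + 6 + 27 = 76.
Total exposure: 3 + 5.5 + 1 + 7 + 2.5 + 5.5 + 6.5 = 31 kilobases.
Conjugate update: add total count to the shape and total exposure to the rate, giving Gamma(100, 41).
Predictive mean over a 6-kilobase window = T·E[λ|data] = 6·100/41 = 600/41.

600/41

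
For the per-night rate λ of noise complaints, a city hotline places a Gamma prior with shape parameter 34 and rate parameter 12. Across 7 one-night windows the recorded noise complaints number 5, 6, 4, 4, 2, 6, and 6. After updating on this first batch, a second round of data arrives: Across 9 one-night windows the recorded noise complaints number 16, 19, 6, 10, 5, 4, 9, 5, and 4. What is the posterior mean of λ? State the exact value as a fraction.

Total count: 5 + 6 + 4 + 4 + 2 + 6 + 6 = 33.
Total exposure: 7 nights.
After the first batch: Gamma(34 + 33, 12 + 7) = Gamma(67, 19).
Total count: 16 + 19 + 6 + 10 + 5 + 4 + 9 + 5 + 4 = 78.
Total exposure: 9 nights.
After the second batch: Gamma(67 + 78, 19 + 9) = Gamma(145, 28).
Posterior mean = α'/β' = 145/28.

145/28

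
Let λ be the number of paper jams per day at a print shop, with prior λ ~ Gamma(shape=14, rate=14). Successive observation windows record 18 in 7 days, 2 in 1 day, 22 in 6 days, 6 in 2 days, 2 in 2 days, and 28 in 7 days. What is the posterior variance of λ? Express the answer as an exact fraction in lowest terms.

92/1521

Total count: 18 + 2 + 22 + 6 + 2 + 28 = 78.
Total exposure: 7 + 1 + 6 + 2 + 2 + 7 = 25 days.
Conjugate update: add total count to the shape and total exposure to the rate, giving Gamma(92, 39).
Posterior variance = α'/β'² = 92/1521.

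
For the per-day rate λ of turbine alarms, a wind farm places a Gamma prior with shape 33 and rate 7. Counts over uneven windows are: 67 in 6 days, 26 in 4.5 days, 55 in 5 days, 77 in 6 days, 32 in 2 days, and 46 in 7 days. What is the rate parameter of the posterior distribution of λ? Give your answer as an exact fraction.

75/2

Total count: 67 + 26 + 55 + 77 + 32 + 46 = 303.
Total exposure: 6 + 4.5 + 5 + 6 + 2 + 7 = 30.5 days.
Conjugate update: add total count to the shape and total exposure to the rate, giving Gamma(336, 75/2).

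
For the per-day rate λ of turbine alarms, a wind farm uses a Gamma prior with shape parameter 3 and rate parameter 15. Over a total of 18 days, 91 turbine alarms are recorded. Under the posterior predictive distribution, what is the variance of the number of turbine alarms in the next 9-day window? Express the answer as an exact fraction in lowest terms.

Total count 91 over total exposure 18 days.
Posterior: α' = 3 + 91 = 94, β' = 15 + 18 = 33.
The posterior predictive for a window of length T is Negative Binomial with variance T·α'·(β'+T)/β'² = 9·94·42/1089 = 3948/121.

3948/121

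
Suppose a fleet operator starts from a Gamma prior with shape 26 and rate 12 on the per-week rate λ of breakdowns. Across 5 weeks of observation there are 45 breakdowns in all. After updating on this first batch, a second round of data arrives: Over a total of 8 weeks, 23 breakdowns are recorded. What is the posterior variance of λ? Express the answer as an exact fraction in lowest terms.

94/625

Total count 45 over total exposure 5 weeks.
After the first batch: Gamma(26 + 45, 12 + 5) = Gamma(71, 17).
Total count 23 over total exposure 8 weeks.
After the second batch: Gamma(71 + 23, 17 + 8) = Gamma(94, 25).
Posterior variance = α'/β'² = 94/625.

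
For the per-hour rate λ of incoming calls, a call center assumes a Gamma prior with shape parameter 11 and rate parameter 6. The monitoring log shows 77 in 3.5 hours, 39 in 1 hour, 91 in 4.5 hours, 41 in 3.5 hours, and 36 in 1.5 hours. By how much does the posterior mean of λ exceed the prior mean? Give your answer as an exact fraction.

Total count: 77 + 39 + 91 + 41 + 36 = 284.
Total exposure: 3.5 + 1 + 4.5 + 3.5 + 1.5 = 14 hours.
By Gamma–Poisson conjugacy, the posterior is Gamma(α + Σx, β + Σt) = Gamma(11 + 284, 6 + 14) = Gamma(295, 20).
Posterior mean = 295/20 = 59/4; prior mean = 11/6 = 11/6. Difference = 59/4 − 11/6 = 155/12.

155/12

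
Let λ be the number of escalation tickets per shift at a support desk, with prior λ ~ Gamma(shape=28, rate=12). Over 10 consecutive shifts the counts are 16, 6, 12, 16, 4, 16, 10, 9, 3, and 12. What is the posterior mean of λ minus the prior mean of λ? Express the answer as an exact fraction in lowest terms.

Total count: 16 + 6 + 12 + 16 + 4 + 16 + 10 + 9 + 3 + 12 = 104.
Total exposure: 10 shifts.
Conjugate update: add total count to the shape and total exposure to the rate, giving Gamma(132, 22).
Posterior mean = 132/22 = 6; prior mean = 28/12 = 7/3. Difference = 6 − 7/3 = 11/3.

11/3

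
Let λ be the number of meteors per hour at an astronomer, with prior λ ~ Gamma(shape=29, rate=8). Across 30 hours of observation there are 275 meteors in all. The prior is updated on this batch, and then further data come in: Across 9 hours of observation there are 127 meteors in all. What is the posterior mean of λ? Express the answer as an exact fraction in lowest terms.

Total count 275 over total exposure 30 hours.
After the first batch: Gamma(29 + 275, 8 + 30) = Gamma(304, 38).
Total count 127 over total exposure 9 hours.
After the second batch: Gamma(304 + 127, 38 + 9) = Gamma(431, 47).
Posterior mean = α'/β' = 431/47.

431/47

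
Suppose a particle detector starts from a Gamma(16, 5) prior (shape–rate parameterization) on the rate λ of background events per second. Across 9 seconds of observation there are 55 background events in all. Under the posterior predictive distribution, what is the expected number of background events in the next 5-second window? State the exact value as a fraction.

Total count 55 over total exposure 9 seconds.
The Gamma prior is conjugate for the Poisson rate, so λ | data ~ Gamma(16+55, 5+9) = Gamma(71, 14).
Predictive mean over a 5-second window = T·E[λ|data] = 5·71/14 = 355/14.

355/14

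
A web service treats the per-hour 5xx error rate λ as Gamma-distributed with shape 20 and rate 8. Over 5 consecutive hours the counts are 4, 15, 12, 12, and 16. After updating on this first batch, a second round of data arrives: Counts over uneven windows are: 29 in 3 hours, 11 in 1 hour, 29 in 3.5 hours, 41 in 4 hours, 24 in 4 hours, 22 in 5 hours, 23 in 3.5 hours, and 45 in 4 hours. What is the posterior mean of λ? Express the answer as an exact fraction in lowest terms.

Total count: 4 + 15 + 12 + 12 + 16 = 59.
Total exposure: 5 hours.
After the first batch: Gamma(20 + 59, 8 + 5) = Gamma(79, 13).
Total count: 29 + 11 + 29 + 41 + 24 + 22 + 23 + 45 = 224.
Total exposure: 3 + 1 + 3.5 + 4 + 4 + 5 + 3.5 + 4 = 28 hours.
After the second batch: Gamma(79 + 224, 13 + 28) = Gamma(303, 41).
Posterior mean = α'/β' = 303/41.

303/41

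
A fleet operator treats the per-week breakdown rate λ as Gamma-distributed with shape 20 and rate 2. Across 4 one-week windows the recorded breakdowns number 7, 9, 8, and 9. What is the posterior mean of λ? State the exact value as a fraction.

Total count: 7 + 9 + 8 + 9 = 33.
Total exposure: 4 weeks.
Posterior: α' = 20 + 33 = 53, β' = 2 + 4 = 6.
Posterior mean = α'/β' = 53/6.

53/6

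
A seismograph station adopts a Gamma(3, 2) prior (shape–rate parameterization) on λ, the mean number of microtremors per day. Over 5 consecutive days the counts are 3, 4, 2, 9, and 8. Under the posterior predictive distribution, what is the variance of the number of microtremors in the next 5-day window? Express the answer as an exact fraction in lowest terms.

1740/49

Total count: 3 + 4 + 2 + 9 + 8 = 26.
Total exposure: 5 days.
Posterior: α' = 3 + 26 = 29, β' = 2 + 5 = 7.
The posterior predictive for a window of length T is Negative Binomial with variance T·α'·(β'+T)/β'² = 5·29·12/49 = 1740/49.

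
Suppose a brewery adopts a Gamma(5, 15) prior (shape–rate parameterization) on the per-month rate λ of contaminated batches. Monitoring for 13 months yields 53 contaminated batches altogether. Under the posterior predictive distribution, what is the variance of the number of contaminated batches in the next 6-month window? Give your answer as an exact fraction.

Total count 53 over total exposure 13 months.
Posterior: α' = 5 + 53 = 58, β' = 15 + 13 = 28.
The posterior predictive for a window of length T is Negative Binomial with variance T·α'·(β'+T)/β'² = 6·58·34/784 = 1479/98.

1479/98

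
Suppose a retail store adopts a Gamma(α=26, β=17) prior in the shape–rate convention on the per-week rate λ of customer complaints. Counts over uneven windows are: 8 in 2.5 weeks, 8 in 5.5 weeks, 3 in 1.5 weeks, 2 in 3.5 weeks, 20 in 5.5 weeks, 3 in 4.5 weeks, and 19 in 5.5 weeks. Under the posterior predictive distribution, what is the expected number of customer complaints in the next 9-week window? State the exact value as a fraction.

1602/91

Total count: 8 + 8 + 3 + 2 + 20 + 3 + 19 = 63.
Total exposure: 2.5 + 5.5 + 1.5 + 3.5 + 5.5 + 4.5 + 5.5 = 28.5 weeks.
Gamma(α, β) with Poisson data over total exposure Σt gives posterior Gamma(α+Σx, β+Σt) = Gamma(89, 91/2).
Predictive mean over a 9-week window = T·E[λ|data] = 9·89/(91/2) = 1602/91.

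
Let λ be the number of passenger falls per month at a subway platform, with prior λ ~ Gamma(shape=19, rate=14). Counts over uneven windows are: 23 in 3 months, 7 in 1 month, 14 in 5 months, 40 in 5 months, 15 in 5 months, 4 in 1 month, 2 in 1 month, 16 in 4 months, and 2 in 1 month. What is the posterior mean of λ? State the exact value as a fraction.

71/20

Total count: 23 + 7 + 14 + 40 + 15 + 4 + 2 + 16 + 2 = 123.
Total exposure: 3 + 1 + 5 + 5 + 5 + 1 + 1 + 4 + 1 = 26 months.
By Gamma–Poisson conjugacy, the posterior is Gamma(α + Σx, β + Σt) = Gamma(19 + 123, 14 + 26) = Gamma(142, 40).
Posterior mean = α'/β' = 142/40 = 71/20.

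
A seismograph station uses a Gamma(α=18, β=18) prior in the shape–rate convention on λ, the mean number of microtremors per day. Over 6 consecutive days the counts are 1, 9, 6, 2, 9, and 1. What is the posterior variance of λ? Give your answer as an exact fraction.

23/288

Total count: 1 + 9 + 6 + 2 + 9 + 1 = 28.
Total exposure: 6 days.
The Gamma prior is conjugate for the Poisson rate, so λ | data ~ Gamma(18+28, 18+6) = Gamma(46, 24).
Posterior variance = α'/β'² = 46/576 = 23/288.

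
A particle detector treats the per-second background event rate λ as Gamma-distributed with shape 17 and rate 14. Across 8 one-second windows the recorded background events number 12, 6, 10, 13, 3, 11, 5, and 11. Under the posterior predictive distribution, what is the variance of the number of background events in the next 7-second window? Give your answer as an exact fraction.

Total count: 12 + 6 + 10 + 13 + 3 + 11 + 5 + 11 = 71.
Total exposure: 8 seconds.
Gamma(α, β) with Poisson data over total exposure Σt gives posterior Gamma(α+Σx, β+Σt) = Gamma(88, 22).
The posterior predictive for a window of length T is Negative Binomial with variance T·α'·(β'+T)/β'² = 7·88·29/484 = 406/11.

406/11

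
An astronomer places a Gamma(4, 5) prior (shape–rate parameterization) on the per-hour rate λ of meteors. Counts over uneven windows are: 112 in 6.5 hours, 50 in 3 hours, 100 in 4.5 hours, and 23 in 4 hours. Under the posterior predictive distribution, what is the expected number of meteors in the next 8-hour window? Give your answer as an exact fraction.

2312/23

Total count: 112 + 50 + 100 + 23 = 285.
Total exposure: 6.5 + 3 + 4.5 + 4 = 18 hours.
Gamma(α, β) with Poisson data over total exposure Σt gives posterior Gamma(α+Σx, β+Σt) = Gamma(289, 23).
Predictive mean over an 8-hour window = T·E[λ|data] = 8·289/23 = 2312/23.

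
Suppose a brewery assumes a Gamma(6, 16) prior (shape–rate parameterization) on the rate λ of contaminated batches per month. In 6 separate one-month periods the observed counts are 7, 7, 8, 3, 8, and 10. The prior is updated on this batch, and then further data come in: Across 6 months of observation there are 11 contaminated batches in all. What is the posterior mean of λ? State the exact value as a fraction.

Total count: 7 + 7 + 8 + 3 + 8 + 10 = 43.
Total exposure: 6 months.
After the first batch: Gamma(6 + 43, 16 + 6) = Gamma(49, 22).
Total count 11 over total exposure 6 months.
After the second batch: Gamma(49 + 11, 22 + 6) = Gamma(60, 28).
Posterior mean = α'/β' = 60/28 = 15/7.

15/7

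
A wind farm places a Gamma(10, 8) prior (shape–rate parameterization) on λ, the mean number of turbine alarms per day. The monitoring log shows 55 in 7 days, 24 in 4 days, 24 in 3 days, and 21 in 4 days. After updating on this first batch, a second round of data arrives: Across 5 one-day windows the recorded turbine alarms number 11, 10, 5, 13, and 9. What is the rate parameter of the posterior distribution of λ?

Total count: 55 + 24 + 24 + 21 = 124.
Total exposure: 7 + 4 + 3 + 4 = 18 days.
After the first batch: Gamma(10 + 124, 8 + 18) = Gamma(134, 26).
Total count: 11 + 10 + 5 + 13 + 9 = 48.
Total exposure: 5 days.
After the second batch: Gamma(134 + 48, 26 + 5) = Gamma(182, 31).

31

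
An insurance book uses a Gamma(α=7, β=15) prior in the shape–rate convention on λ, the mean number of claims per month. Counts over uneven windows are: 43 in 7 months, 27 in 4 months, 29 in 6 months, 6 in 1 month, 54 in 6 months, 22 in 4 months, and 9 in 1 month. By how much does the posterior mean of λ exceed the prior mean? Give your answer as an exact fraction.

2647/660

Total count: 43 + 27 + 29 + 6 + 54 + 22 + 9 = 190.
Total exposure: 7 + 4 + 6 + 1 + 6 + 4 + 1 = 29 months.
Posterior: α' = 7 + 190 = 197, β' = 15 + 29 = 44.
Posterior mean = 197/44 = 197/44; prior mean = 7/15 = 7/15. Difference = 197/44 − 7/15 = 2647/660.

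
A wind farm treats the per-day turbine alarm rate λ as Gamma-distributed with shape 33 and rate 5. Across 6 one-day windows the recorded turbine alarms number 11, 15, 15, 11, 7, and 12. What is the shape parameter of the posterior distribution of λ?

104

Total count: 11 + 15 + 15 + 11 + 7 + 12 = 71.
Total exposure: 6 days.
The Gamma prior is conjugate for the Poisson rate, so λ | data ~ Gamma(33+71, 5+6) = Gamma(104, 11).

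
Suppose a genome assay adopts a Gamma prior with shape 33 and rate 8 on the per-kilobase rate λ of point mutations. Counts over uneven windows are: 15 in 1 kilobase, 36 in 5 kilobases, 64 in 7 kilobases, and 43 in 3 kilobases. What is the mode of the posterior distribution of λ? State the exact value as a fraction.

Total count: 15 + 36 + 64 + 43 = 158.
Total exposure: 1 + 5 + 7 + 3 = 16 kilobases.
The Gamma prior is conjugate for the Poisson rate, so λ | data ~ Gamma(33+158, 8+16) = Gamma(191, 24).
Posterior mode = (α'−1)/β' = 190/24 = 95/12.

95/12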